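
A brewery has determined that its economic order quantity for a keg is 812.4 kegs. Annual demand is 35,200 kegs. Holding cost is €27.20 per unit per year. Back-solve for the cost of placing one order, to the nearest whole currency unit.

Invert the EOQ relation Q*² = 2DS/H.
From Q* = √(2DS/H): S = Q*²H / (2D) = 812.4² × 27.2 / (2 × 35,200) = 254.9976.

S ≈ €255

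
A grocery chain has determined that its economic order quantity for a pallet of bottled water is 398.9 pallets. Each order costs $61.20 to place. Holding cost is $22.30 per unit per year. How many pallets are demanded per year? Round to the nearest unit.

D ≈ 28,990 pallets per year

Squaring Q* = √(2DS/H) gives Q*² = 2DS/H.
From Q* = √(2DS/H): D = Q*²H / (2S) = 398.9² × 22.3 / (2 × 61.2) = 28990.220.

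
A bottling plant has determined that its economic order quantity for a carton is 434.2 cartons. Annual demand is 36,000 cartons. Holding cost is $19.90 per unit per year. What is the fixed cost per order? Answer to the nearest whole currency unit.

S ≈ $52

Invert the EOQ relation Q*² = 2DS/H.
From Q* = √(2DS/H): S = Q*²H / (2D) = 434.2² × 19.9 / (2 × 36,000) = 52.1075.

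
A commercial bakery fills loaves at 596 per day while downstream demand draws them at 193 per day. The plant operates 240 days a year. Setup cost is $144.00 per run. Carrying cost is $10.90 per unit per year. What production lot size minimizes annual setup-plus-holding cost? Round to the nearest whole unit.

Annual demand D = 193 × 240 = 46,320.
Production build-up factor (1 − d/p) = 1 − 193/596 = 0.6762.
Q* = √(2DS / (H(1 − d/p))) = √(2 × 46,320 × 144 / (10.9 × 0.6762)).
= √(13,340,160 / 7.3703) ≈ 1345.358.

Q* ≈ 1,345 loaves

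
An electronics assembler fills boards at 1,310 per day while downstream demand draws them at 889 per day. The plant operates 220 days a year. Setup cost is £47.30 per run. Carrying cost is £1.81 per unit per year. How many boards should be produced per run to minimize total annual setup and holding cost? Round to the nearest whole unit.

Annual demand D = 889 × 220 = 195,580.
Production build-up factor (1 − d/p) = 1 − 889/1,310 = 0.3214.
Q* = √(2DS / (H(1 − d/p))) = √(2 × 195,580 × 47.3 / (1.81 × 0.3214)).
= √(18,501,868 / 0.5817) ≈ 5639.792.

Q* ≈ 5,640 boards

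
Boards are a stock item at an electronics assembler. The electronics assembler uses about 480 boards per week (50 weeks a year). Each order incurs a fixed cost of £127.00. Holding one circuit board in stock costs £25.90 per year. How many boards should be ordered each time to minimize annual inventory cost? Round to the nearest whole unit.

Q* ≈ 485 boards

Annual demand D = 480 × 50 = 24,000.
EOQ = √(2DS / H) = √(2 × 24,000 × 127 / 25.9).
= √(6,096,000 / 25.9) = √235,366.7954 ≈ 485.146.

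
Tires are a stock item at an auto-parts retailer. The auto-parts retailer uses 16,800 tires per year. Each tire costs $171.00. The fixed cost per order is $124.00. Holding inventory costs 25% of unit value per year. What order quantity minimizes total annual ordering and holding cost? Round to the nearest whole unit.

Q* ≈ 312 tires

Holding cost H = 0.25 × $171.00 = $42.7500 per unit per year.
EOQ = √(2DS / H) = √(2 × 16,800 × 124 / 42.75).
= √(4,166,400 / 42.75) = √97,459.6491 ≈ 312.185.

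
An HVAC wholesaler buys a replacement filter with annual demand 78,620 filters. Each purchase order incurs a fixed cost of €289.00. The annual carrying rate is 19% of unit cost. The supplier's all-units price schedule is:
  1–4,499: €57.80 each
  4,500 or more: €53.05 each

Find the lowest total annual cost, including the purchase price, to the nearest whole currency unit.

TC* ≈ €4,198,519

Holding cost per unit per year at price C is H = 0.19·C.
Evaluate total cost at each tier's feasible EOQ or, if the EOQ is below the tier, at the tier's minimum quantity.
EOQ at €57.80 = 2034.2 (feasible in tier 1): TC = 78,620×€57.80 + (78,620/2034.2)×289 + (2034.2/2)×0.19×€57.80 = €4,566,575.38.
EOQ at €53.05 = 2123.3 < 4500, so use break Q=4500: TC = 78,620×€53.05 + (78,620/4500.0)×289 + (4500.0/2)×0.19×€53.05 = €4,198,519.03.
Lowest total cost among the candidates is at Q = 4500.0.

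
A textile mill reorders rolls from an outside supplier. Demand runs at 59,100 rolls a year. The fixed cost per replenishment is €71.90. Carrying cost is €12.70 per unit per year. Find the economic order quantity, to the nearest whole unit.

Q* ≈ 818 rolls

EOQ = √(2DS / H) = √(2 × 59,100 × 71.9 / 12.7).
= √(8,498,580 / 12.7) = √669,179.5276 ≈ 818.034.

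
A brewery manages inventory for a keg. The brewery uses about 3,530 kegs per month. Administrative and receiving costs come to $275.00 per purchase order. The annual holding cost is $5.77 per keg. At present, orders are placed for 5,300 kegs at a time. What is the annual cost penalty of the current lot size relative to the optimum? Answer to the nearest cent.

Annual demand D = 3,530 × 12 = 42,360.
EOQ = √(2DS/H) = √(2 × 42,360 × 275 / 5.77) ≈ 2009.42.
Cost at Q* = (D/Q*)S + (Q*/2)H = √(2DSH) ≈ $11,594.37.
Cost at Q = 5,300: (42,360/5,300)×275 + (5,300/2)×5.77 = $2,197.92 + $15,290.50 = $17,488.42.
Excess = $17,488.42 − $11,594.37 = $5,894.05.

Extra cost ≈ $5,894.05 per year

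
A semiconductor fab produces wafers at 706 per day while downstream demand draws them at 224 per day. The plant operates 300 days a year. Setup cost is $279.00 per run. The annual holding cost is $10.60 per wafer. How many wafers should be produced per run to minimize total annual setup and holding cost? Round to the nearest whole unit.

Q* ≈ 2,276 wafers

Annual demand D = 224 × 300 = 67,200.
Production build-up factor (1 − d/p) = 1 − 224/706 = 0.6827.
Q* = √(2DS / (H(1 − d/p))) = √(2 × 67,200 × 279 / (10.6 × 0.6827)).
= √(37,497,600 / 7.2368) ≈ 2276.290.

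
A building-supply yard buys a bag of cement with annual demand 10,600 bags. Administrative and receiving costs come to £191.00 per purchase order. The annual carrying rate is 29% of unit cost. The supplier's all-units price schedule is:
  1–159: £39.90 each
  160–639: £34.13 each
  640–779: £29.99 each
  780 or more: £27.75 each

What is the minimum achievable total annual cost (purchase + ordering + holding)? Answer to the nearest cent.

Holding cost per unit per year at price C is H = 0.29·C.
Evaluate total cost at each tier's feasible EOQ or, if the EOQ is below the tier, at the tier's minimum quantity.
Tier 1 (£39.90): EOQ = 591.6 exceeds tier's upper bound 159, so this tier is dominated.
Tier 2 (£34.13): EOQ = 639.6 exceeds tier's upper bound 639, so this tier is dominated.
EOQ at £29.99 = 682.3 (feasible in tier 3): TC = 10,600×£29.99 + (10,600/682.3)×191 + (682.3/2)×0.29×£29.99 = £323,828.33.
EOQ at £27.75 = 709.3 < 780, so use break Q=780: TC = 10,600×£27.75 + (10,600/780.0)×191 + (780.0/2)×0.29×£27.75 = £299,884.17.
Lowest total cost among the candidates is at Q = 780.0.

TC* ≈ £299,884.17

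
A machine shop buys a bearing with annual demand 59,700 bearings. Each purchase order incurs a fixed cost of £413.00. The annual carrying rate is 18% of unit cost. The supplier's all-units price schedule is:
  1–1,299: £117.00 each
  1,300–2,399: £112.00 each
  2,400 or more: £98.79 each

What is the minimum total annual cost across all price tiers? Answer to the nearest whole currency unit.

Holding cost per unit per year at price C is H = 0.18·C.
Evaluate total cost at each tier's feasible EOQ or, if the EOQ is below the tier, at the tier's minimum quantity.
Tier 1 (£117.00): EOQ = 1530.2 exceeds tier's upper bound 1299, so this tier is dominated.
EOQ at £112.00 = 1564.0 (feasible in tier 2): TC = 59,700×£112.00 + (59,700/1564.0)×413 + (1564.0/2)×0.18×£112.00 = £6,717,929.89.
EOQ at £98.79 = 1665.3 < 2400, so use break Q=2400: TC = 59,700×£98.79 + (59,700/2400.0)×413 + (2400.0/2)×0.18×£98.79 = £5,929,375.01.
Lowest total cost among the candidates is at Q = 2400.0.

TC* ≈ £5,929,375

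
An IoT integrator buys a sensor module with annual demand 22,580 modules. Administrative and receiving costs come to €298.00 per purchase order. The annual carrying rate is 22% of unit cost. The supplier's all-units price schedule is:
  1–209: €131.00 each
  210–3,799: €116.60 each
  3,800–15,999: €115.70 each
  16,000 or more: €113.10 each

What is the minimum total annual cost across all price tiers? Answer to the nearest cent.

TC* ≈ €2,651,408.00

Holding cost per unit per year at price C is H = 0.22·C.
For each price level, check whether its EOQ is feasible; otherwise the best quantity at that price is the breakpoint.
Tier 1 (€131.00): EOQ = 683.3 exceeds tier's upper bound 209, so this tier is dominated.
EOQ at €116.60 = 724.3 (feasible in tier 2): TC = 22,580×€116.60 + (22,580/724.3)×298 + (724.3/2)×0.22×€116.60 = €2,651,408.00.
EOQ at €115.70 = 727.1 < 3800, so use break Q=3800: TC = 22,580×€115.70 + (22,580/3800.0)×298 + (3800.0/2)×0.22×€115.70 = €2,662,639.35.
EOQ at €113.10 = 735.4 < 16000, so use break Q=16000: TC = 22,580×€113.10 + (22,580/16000.0)×298 + (16000.0/2)×0.22×€113.10 = €2,753,274.55.
Lowest total cost among the candidates is at Q = 724.3.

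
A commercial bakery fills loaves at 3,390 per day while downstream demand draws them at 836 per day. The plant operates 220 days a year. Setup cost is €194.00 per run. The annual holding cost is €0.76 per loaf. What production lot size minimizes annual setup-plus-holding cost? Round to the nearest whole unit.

Q* ≈ 11,164 loaves

Annual demand D = 836 × 220 = 183,920.
Production build-up factor (1 − d/p) = 1 − 836/3,390 = 0.7534.
Q* = √(2DS / (H(1 − d/p))) = √(2 × 183,920 × 194 / (0.76 × 0.7534)).
= √(71,360,960 / 0.5726) ≈ 11163.823.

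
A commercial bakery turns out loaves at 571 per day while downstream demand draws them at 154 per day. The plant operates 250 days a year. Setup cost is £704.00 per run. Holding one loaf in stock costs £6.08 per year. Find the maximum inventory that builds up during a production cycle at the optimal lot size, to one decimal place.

Annual demand D = 154 × 250 = 38,500.
Production build-up factor (1 − d/p) = 1 − 154/571 = 0.7303.
Q* = √(2DS / (H(1 − d/p))) = √(2 × 38,500 × 704 / (6.08 × 0.7303)).
= √(54,208,000 / 4.4402) ≈ 3494.057.
Maximum inventory = Q*(1 − d/p) = 3494.057 × 0.7303 ≈ 2551.702.

I_max ≈ 2,551.7 loaves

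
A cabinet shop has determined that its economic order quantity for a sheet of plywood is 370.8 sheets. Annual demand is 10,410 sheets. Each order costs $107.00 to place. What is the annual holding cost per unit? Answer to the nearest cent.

H ≈ $16.20

Invert the EOQ relation Q*² = 2DS/H.
From Q* = √(2DS/H): H = 2DS / Q*² = 2 × 10,410 × 107 / 370.8² = 16.2026.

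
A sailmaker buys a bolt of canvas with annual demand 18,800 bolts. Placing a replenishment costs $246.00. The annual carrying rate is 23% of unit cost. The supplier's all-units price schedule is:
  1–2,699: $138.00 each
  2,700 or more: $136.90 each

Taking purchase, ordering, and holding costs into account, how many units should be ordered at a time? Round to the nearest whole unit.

Q* ≈ 540 bolts

Holding cost per unit per year at price C is H = 0.23·C.
For each price level, check whether its EOQ is feasible; otherwise the best quantity at that price is the breakpoint.
EOQ at $138.00 = 539.8 (feasible in tier 1): TC = 18,800×$138.00 + (18,800/539.8)×246 + (539.8/2)×0.23×$138.00 = $2,611,534.24.
EOQ at $136.90 = 542.0 < 2700, so use break Q=2700: TC = 18,800×$136.90 + (18,800/2700.0)×246 + (2700.0/2)×0.23×$136.90 = $2,617,940.34.
Lowest total cost is $2,611,534.24 at Q = 539.8.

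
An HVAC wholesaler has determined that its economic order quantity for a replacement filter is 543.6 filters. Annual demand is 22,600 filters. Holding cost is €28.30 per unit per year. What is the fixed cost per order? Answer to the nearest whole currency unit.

The basic EOQ model gives Q* = √(2DS/H); rearrange for the unknown.
From Q* = √(2DS/H): S = Q*²H / (2D) = 543.6² × 28.3 / (2 × 22,600) = 185.0150.

S ≈ €185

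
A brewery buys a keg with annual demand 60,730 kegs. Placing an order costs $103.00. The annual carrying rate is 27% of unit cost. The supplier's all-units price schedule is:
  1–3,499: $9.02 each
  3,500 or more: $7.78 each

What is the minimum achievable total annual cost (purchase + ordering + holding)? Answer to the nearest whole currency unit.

TC* ≈ $477,943

Holding cost per unit per year at price C is H = 0.27·C.
For each price level, check whether its EOQ is feasible; otherwise the best quantity at that price is the breakpoint.
EOQ at $9.02 = 2266.5 (feasible in tier 1): TC = 60,730×$9.02 + (60,730/2266.5)×103 + (2266.5/2)×0.27×$9.02 = $553,304.36.
EOQ at $7.78 = 2440.4 < 3500, so use break Q=3500: TC = 60,730×$7.78 + (60,730/3500.0)×103 + (3500.0/2)×0.27×$7.78 = $477,942.65.
Lowest total cost among the candidates is at Q = 3500.0.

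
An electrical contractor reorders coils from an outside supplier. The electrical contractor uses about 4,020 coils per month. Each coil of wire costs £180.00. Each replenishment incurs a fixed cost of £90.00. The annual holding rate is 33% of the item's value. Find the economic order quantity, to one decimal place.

Q* ≈ 382.3 coils

Annual demand D = 4,020 × 12 = 48,240.
Holding cost H = 0.33 × £180.00 = £59.4000 per unit per year.
EOQ = √(2DS / H) = √(2 × 48,240 × 90 / 59.4).
= √(8,683,200 / 59.4) = √146,181.8182 ≈ 382.337.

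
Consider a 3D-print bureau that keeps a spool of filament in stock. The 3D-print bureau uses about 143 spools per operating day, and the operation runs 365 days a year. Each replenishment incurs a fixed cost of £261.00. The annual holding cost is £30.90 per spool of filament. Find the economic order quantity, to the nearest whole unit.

Annual demand D = 143 × 365 = 52,195.
EOQ = √(2DS / H) = √(2 × 52,195 × 261 / 30.9).
= √(27,245,790 / 30.9) = √881,740.7767 ≈ 939.011.

Q* ≈ 939 spools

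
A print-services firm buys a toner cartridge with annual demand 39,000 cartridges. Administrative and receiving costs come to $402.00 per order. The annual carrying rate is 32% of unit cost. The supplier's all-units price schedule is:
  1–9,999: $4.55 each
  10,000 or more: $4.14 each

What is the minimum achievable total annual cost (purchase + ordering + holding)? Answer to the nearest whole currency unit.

Holding cost per unit per year at price C is H = 0.32·C.
Evaluate total cost at each tier's feasible EOQ or, if the EOQ is below the tier, at the tier's minimum quantity.
EOQ at $4.55 = 4640.7 (feasible in tier 1): TC = 39,000×$4.55 + (39,000/4640.7)×402 + (4640.7/2)×0.32×$4.55 = $184,206.80.
EOQ at $4.14 = 4865.0 < 10000, so use break Q=10000: TC = 39,000×$4.14 + (39,000/10000.0)×402 + (10000.0/2)×0.32×$4.14 = $169,651.80.
Lowest total cost among the candidates is at Q = 10000.0.

TC* ≈ $169,652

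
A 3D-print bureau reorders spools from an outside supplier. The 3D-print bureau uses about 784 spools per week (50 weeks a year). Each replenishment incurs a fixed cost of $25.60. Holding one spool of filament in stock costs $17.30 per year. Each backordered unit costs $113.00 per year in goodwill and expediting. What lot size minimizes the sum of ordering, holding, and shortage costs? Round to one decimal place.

Annual demand D = 784 × 50 = 39,200.
With planned backorders, Q* = √(2DS/H) · √((H+B)/B).
√(2DS/H) = √(2 × 39,200 × 25.6 / 17.3) = 340.608.
√((H+B)/B) = √((17.3+113)/113) = 1.0738.
Q* ≈ 365.753.

Q* ≈ 365.8 spools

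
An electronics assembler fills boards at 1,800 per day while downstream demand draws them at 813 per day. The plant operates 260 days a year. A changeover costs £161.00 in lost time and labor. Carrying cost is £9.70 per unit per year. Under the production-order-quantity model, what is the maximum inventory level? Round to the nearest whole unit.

Annual demand D = 813 × 260 = 211,380.
Production build-up factor (1 − d/p) = 1 − 813/1,800 = 0.5483.
Q* = √(2DS / (H(1 − d/p))) = √(2 × 211,380 × 161 / (9.7 × 0.5483)).
= √(68,064,360 / 5.3188) ≈ 3577.270.
Maximum inventory = Q*(1 − d/p) = 3577.270 × 0.5483 ≈ 1961.536.

I_max ≈ 1,962 boards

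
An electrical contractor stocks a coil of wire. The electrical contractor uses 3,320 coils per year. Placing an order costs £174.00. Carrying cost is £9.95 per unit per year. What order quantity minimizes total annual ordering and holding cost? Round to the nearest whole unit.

Q* ≈ 341 coils

EOQ = √(2DS / H) = √(2 × 3,320 × 174 / 9.95).
= √(1,155,360 / 9.95) = √116,116.5829 ≈ 340.759.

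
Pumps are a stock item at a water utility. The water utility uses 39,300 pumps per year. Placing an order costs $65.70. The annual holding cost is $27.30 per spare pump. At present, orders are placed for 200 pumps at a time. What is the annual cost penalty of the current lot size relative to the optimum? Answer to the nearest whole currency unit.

EOQ = √(2DS/H) = √(2 × 39,300 × 65.7 / 27.3) ≈ 434.92.
Cost at Q* = (D/Q*)S + (Q*/2)H = √(2DSH) ≈ $11,873.40.
Cost at Q = 200: (39,300/200)×65.7 + (200/2)×27.3 = $12,910.05 + $2,730.00 = $15,640.05.
Excess = $15,640.05 − $11,873.40 = $3,766.65.

Extra cost ≈ $3,767 per year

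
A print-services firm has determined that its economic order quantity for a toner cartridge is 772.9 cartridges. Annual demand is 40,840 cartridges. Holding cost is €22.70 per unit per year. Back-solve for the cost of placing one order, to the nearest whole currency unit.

S ≈ €166

Invert the EOQ relation Q*² = 2DS/H.
From Q* = √(2DS/H): S = Q*²H / (2D) = 772.9² × 22.7 / (2 × 40,840) = 166.0186.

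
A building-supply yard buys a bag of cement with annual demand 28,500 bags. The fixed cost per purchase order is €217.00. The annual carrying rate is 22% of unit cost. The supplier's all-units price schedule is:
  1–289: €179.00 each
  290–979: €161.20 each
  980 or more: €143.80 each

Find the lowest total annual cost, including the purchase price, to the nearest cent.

Holding cost per unit per year at price C is H = 0.22·C.
Evaluate total cost at each tier's feasible EOQ or, if the EOQ is below the tier, at the tier's minimum quantity.
Tier 1 (€179.00): EOQ = 560.4 exceeds tier's upper bound 289, so this tier is dominated.
EOQ at €161.20 = 590.6 (feasible in tier 2): TC = 28,500×€161.20 + (28,500/590.6)×217 + (590.6/2)×0.22×€161.20 = €4,615,144.07.
EOQ at €143.80 = 625.3 < 980, so use break Q=980: TC = 28,500×€143.80 + (28,500/980.0)×217 + (980.0/2)×0.22×€143.80 = €4,120,112.35.
Lowest total cost among the candidates is at Q = 980.0.

TC* ≈ €4,120,112.35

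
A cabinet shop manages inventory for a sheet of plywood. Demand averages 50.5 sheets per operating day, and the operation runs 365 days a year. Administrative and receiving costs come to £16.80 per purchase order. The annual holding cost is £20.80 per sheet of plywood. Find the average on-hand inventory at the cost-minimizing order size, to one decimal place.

Annual demand D = 50.5 × 365 = 18,432.5.
EOQ = √(2DS/H) = √(2 × 18,432.5 × 16.8 / 20.8) ≈ 172.56.
Average inventory = Q*/2 ≈ 172.56 / 2 = 86.278.

Average inventory ≈ 86.3 sheets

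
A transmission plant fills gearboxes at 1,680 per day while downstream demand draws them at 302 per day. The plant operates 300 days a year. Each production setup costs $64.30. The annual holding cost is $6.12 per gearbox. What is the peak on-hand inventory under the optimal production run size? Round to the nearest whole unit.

Annual demand D = 302 × 300 = 90,600.
Production build-up factor (1 − d/p) = 1 − 302/1,680 = 0.8202.
Q* = √(2DS / (H(1 − d/p))) = √(2 × 90,600 × 64.3 / (6.12 × 0.8202)).
= √(11,651,160 / 5.0199) ≈ 1523.488.
Maximum inventory = Q*(1 − d/p) = 1523.488 × 0.8202 ≈ 1249.623.

I_max ≈ 1,250 gearboxes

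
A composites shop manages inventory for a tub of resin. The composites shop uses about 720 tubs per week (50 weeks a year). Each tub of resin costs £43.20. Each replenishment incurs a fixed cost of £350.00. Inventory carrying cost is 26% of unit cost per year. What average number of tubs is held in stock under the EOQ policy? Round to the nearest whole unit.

Average inventory ≈ 749 tubs

Annual demand D = 720 × 50 = 36,000.
Holding cost H = 0.26 × £43.20 = £11.2320 per unit per year.
The optimal lot size = √(2DS/H) = √(2 × 36,000 × 350 / 11.232) ≈ 1497.86.
Average inventory = Q*/2 ≈ 1497.86 / 2 = 748.931.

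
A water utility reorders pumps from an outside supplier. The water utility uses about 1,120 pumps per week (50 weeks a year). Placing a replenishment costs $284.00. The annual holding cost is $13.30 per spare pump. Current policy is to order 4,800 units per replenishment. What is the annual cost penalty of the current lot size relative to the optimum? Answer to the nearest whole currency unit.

Extra cost ≈ $14,665 per year

Annual demand D = 1,120 × 50 = 56,000.
EOQ = √(2DS/H) = √(2 × 56,000 × 284 / 13.3) ≈ 1546.47.
Cost at Q* = (D/Q*)S + (Q*/2)H = √(2DSH) ≈ $20,568.09.
Cost at Q = 4,800: (56,000/4,800)×284 + (4,800/2)×13.3 = $3,313.33 + $31,920.00 = $35,233.33.
Excess = $35,233.33 − $20,568.09 = $14,665.24.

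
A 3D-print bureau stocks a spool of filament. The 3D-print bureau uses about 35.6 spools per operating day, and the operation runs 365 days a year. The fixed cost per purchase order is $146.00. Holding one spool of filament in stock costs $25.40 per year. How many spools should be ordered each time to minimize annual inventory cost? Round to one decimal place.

Q* ≈ 386.5 spools

Annual demand D = 35.6 × 365 = 12,994.
EOQ = √(2DS / H) = √(2 × 12,994 × 146 / 25.4).
= √(3,794,248 / 25.4) = √149,379.8425 ≈ 386.497.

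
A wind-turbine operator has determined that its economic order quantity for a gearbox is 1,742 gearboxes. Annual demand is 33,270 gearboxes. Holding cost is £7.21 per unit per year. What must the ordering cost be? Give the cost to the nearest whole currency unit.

Squaring Q* = √(2DS/H) gives Q*² = 2DS/H.
From Q* = √(2DS/H): S = Q*²H / (2D) = 1,742² × 7.21 / (2 × 33,270) = 328.8128.

S ≈ £329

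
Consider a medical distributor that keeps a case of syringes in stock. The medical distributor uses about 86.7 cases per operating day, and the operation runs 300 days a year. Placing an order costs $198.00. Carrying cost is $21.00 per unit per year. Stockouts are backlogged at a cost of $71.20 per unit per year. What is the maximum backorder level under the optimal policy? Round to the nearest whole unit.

S* ≈ 182 cases

Annual demand D = 86.7 × 300 = 26,010.
With planned backorders, Q* = √(2DS/H) · √((H+B)/B).
√(2DS/H) = √(2 × 26,010 × 198 / 21) = 700.339.
√((H+B)/B) = √((21+71.2)/71.2) = 1.1380.
Q* ≈ 796.955.
S* = Q* · H/(H+B) = 796.955 × 21/92.2 ≈ 181.519.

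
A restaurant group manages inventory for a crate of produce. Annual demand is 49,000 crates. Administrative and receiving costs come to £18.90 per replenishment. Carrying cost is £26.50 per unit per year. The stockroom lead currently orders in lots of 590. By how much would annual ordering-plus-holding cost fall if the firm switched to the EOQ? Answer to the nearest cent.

EOQ = √(2DS/H) = √(2 × 49,000 × 18.9 / 26.5) ≈ 264.38.
Cost at Q* = (D/Q*)S + (Q*/2)H = √(2DSH) ≈ £7,005.95.
Cost at Q = 590: (49,000/590)×18.9 + (590/2)×26.5 = £1,569.66 + £7,817.50 = £9,387.16.
Excess = £9,387.16 − £7,005.95 = £2,381.21.

Extra cost ≈ £2,381.21 per year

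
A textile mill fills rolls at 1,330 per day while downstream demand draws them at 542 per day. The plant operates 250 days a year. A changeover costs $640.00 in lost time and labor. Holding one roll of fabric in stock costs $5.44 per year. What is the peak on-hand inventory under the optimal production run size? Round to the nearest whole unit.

I_max ≈ 4,346 rolls

Annual demand D = 542 × 250 = 135,500.
Production build-up factor (1 − d/p) = 1 − 542/1,330 = 0.5925.
Q* = √(2DS / (H(1 − d/p))) = √(2 × 135,500 × 640 / (5.44 × 0.5925)).
= √(173,440,000 / 3.2231) ≈ 7335.638.
Maximum inventory = Q*(1 − d/p) = 7335.638 × 0.5925 ≈ 4346.228.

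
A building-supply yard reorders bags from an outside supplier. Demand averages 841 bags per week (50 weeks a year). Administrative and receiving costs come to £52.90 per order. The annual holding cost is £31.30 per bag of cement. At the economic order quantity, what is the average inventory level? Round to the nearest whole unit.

Average inventory ≈ 189 bags

Annual demand D = 841 × 50 = 42,050.
EOQ = √(2DS/H) = √(2 × 42,050 × 52.9 / 31.3) ≈ 377.01.
Average inventory = Q*/2 ≈ 377.01 / 2 = 188.505.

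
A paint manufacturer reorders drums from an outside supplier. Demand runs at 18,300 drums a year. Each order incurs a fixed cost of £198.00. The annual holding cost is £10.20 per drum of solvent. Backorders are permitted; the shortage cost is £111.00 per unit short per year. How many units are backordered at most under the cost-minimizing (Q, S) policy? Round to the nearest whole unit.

With planned backorders, Q* = √(2DS/H) · √((H+B)/B).
√(2DS/H) = √(2 × 18,300 × 198 / 10.2) = 842.894.
√((H+B)/B) = √((10.2+111)/111) = 1.0449.
Q* ≈ 880.771.
S* = Q* · H/(H+B) = 880.771 × 10.2/121.2 ≈ 74.124.

S* ≈ 74 drums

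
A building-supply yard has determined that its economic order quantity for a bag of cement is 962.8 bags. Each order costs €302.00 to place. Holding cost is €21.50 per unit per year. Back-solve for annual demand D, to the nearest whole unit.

Squaring Q* = √(2DS/H) gives Q*² = 2DS/H.
From Q* = √(2DS/H): D = Q*²H / (2S) = 962.8² × 21.5 / (2 × 302) = 32996.941.

D ≈ 32,997 bags per year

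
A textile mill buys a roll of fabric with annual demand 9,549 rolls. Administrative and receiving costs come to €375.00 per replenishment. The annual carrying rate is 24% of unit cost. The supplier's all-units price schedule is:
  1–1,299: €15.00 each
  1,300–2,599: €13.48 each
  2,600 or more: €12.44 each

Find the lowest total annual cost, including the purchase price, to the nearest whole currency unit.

TC* ≈ €124,048

Holding cost per unit per year at price C is H = 0.24·C.
Candidates are each tier's EOQ (if it falls in that tier) and each price-break quantity.
Tier 1 (€15.00): EOQ = 1410.5 exceeds tier's upper bound 1299, so this tier is dominated.
EOQ at €13.48 = 1487.8 (feasible in tier 2): TC = 9,549×€13.48 + (9,549/1487.8)×375 + (1487.8/2)×0.24×€13.48 = €133,534.01.
EOQ at €12.44 = 1548.8 < 2600, so use break Q=2600: TC = 9,549×€12.44 + (9,549/2600.0)×375 + (2600.0/2)×0.24×€12.44 = €124,048.10.
Lowest total cost among the candidates is at Q = 2600.0.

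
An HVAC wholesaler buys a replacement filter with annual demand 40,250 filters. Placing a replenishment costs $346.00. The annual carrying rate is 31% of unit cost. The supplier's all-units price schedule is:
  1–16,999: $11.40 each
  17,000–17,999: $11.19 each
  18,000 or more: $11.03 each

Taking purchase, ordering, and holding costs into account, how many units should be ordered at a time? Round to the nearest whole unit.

Q* ≈ 2,807 filters

Holding cost per unit per year at price C is H = 0.31·C.
Candidates are each tier's EOQ (if it falls in that tier) and each price-break quantity.
EOQ at $11.40 = 2807.4 (feasible in tier 1): TC = 40,250×$11.40 + (40,250/2807.4)×346 + (2807.4/2)×0.31×$11.40 = $468,771.32.
EOQ at $11.19 = 2833.6 < 17000, so use break Q=17000: TC = 40,250×$11.19 + (40,250/17000.0)×346 + (17000.0/2)×0.31×$11.19 = $480,702.36.
EOQ at $11.03 = 2854.1 < 18000, so use break Q=18000: TC = 40,250×$11.03 + (40,250/18000.0)×346 + (18000.0/2)×0.31×$11.03 = $475,504.89.
Lowest total cost is $468,771.32 at Q = 2807.4.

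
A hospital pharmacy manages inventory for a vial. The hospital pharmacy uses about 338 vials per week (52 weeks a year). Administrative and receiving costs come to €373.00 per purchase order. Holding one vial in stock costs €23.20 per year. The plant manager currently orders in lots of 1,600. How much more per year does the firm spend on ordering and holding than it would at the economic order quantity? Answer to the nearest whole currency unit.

Annual demand D = 338 × 52 = 17,576.
EOQ = √(2DS/H) = √(2 × 17,576 × 373 / 23.2) ≈ 751.77.
Cost at Q* = (D/Q*)S + (Q*/2)H = √(2DSH) ≈ €17,441.08.
Cost at Q = 1,600: (17,576/1,600)×373 + (1,600/2)×23.2 = €4,097.40 + €18,560.00 = €22,657.40.
Excess = €22,657.40 − €17,441.08 = €5,216.32.

Extra cost ≈ €5,216 per year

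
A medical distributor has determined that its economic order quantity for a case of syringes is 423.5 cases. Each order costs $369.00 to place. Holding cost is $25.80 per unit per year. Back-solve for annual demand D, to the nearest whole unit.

D ≈ 6,270 cases per year

Invert the EOQ relation Q*² = 2DS/H.
From Q* = √(2DS/H): D = Q*²H / (2S) = 423.5² × 25.8 / (2 × 369) = 6270.038.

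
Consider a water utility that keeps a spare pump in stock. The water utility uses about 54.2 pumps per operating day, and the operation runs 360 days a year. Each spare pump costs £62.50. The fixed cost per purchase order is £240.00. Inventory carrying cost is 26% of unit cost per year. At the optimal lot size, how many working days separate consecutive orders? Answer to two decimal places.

Annual demand D = 54.2 × 360 = 19,512.
Holding cost H = 0.26 × £62.50 = £16.2500 per unit per year.
EOQ = √(2DS/H) = √(2 × 19,512 × 240 / 16.25) ≈ 759.18.
Cycle time = Q*/D × 360 = 759.18 / 19,512 × 360 ≈ 14.007 days.

T ≈ 14.01 days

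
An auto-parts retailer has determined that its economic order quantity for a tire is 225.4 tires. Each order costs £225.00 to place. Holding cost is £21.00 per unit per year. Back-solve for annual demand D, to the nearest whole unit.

Invert the EOQ relation Q*² = 2DS/H.
From Q* = √(2DS/H): D = Q*²H / (2S) = 225.4² × 21 / (2 × 225) = 2370.907.

D ≈ 2,371 tires per year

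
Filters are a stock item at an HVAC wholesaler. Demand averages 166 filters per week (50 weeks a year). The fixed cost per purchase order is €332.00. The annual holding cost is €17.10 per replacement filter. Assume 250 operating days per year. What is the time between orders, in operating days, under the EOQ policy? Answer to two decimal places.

T ≈ 17.10 days

Annual demand D = 166 × 50 = 8,300.
EOQ = √(2DS/H) = √(2 × 8,300 × 332 / 17.1) ≈ 567.71.
Cycle time = Q*/D × 250 = 567.71 / 8,300 × 250 ≈ 17.100 days.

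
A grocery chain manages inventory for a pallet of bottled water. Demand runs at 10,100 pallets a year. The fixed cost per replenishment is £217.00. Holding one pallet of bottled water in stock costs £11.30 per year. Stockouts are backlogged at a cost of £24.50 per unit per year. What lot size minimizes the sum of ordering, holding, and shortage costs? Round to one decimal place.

Q* ≈ 752.9 pallets

With planned backorders, Q* = √(2DS/H) · √((H+B)/B).
√(2DS/H) = √(2 × 10,100 × 217 / 11.3) = 622.825.
√((H+B)/B) = √((11.3+24.5)/24.5) = 1.2088.
Q* ≈ 752.878.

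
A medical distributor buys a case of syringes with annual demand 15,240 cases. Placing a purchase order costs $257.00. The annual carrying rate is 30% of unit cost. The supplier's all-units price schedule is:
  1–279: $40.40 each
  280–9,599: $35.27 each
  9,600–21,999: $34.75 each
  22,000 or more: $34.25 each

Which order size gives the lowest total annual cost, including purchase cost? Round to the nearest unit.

Q* ≈ 860 cases

Holding cost per unit per year at price C is H = 0.30·C.
Evaluate total cost at each tier's feasible EOQ or, if the EOQ is below the tier, at the tier's minimum quantity.
Tier 1 ($40.40): EOQ = 803.9 exceeds tier's upper bound 279, so this tier is dominated.
EOQ at $35.27 = 860.4 (feasible in tier 2): TC = 15,240×$35.27 + (15,240/860.4)×257 + (860.4/2)×0.30×$35.27 = $546,618.91.
EOQ at $34.75 = 866.8 < 9600, so use break Q=9600: TC = 15,240×$34.75 + (15,240/9600.0)×257 + (9600.0/2)×0.30×$34.75 = $580,037.99.
EOQ at $34.25 = 873.1 < 22000, so use break Q=22000: TC = 15,240×$34.25 + (15,240/22000.0)×257 + (22000.0/2)×0.30×$34.25 = $635,173.03.
Lowest total cost is $546,618.91 at Q = 860.4.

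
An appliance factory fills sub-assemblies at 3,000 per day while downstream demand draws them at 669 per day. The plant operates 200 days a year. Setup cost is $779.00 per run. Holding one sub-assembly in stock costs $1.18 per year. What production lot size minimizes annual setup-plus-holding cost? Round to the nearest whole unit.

Q* ≈ 15,079 sub-assemblies

Annual demand D = 669 × 200 = 133,800.
Production build-up factor (1 − d/p) = 1 − 669/3,000 = 0.7770.
Q* = √(2DS / (H(1 − d/p))) = √(2 × 133,800 × 779 / (1.18 × 0.7770)).
= √(208,460,400 / 0.9169) ≈ 15078.574.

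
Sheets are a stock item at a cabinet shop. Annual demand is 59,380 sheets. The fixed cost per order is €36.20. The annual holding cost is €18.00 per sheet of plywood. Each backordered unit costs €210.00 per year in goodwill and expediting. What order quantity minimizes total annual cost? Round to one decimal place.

With planned backorders, Q* = √(2DS/H) · √((H+B)/B).
√(2DS/H) = √(2 × 59,380 × 36.2 / 18) = 488.712.
√((H+B)/B) = √((18+210)/210) = 1.0420.
Q* ≈ 509.226.

Q* ≈ 509.2 sheets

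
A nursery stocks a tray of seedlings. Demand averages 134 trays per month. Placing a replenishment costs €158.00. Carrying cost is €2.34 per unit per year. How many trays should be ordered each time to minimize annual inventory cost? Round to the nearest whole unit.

Annual demand D = 134 × 12 = 1,608.
EOQ = √(2DS / H) = √(2 × 1,608 × 158 / 2.34).
= √(508,128 / 2.34) = √217,148.7179 ≈ 465.992.

Q* ≈ 466 trays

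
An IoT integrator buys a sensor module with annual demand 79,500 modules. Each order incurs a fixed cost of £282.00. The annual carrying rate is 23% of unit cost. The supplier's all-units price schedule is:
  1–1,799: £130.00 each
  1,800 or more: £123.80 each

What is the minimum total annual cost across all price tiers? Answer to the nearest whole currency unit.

TC* ≈ £9,880,182

Holding cost per unit per year at price C is H = 0.23·C.
Candidates are each tier's EOQ (if it falls in that tier) and each price-break quantity.
EOQ at £130.00 = 1224.6 (feasible in tier 1): TC = 79,500×£130.00 + (79,500/1224.6)×282 + (1224.6/2)×0.23×£130.00 = £10,371,614.97.
EOQ at £123.80 = 1254.9 < 1800, so use break Q=1800: TC = 79,500×£123.80 + (79,500/1800.0)×282 + (1800.0/2)×0.23×£123.80 = £9,880,181.60.
Lowest total cost among the candidates is at Q = 1800.0.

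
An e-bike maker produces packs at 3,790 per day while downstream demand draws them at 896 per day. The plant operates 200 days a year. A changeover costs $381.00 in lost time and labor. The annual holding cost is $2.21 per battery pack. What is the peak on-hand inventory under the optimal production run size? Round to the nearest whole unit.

Annual demand D = 896 × 200 = 179,200.
Production build-up factor (1 − d/p) = 1 − 896/3,790 = 0.7636.
Q* = √(2DS / (H(1 − d/p))) = √(2 × 179,200 × 381 / (2.21 × 0.7636)).
= √(136,550,400 / 1.6875) ≈ 8995.404.
Maximum inventory = Q*(1 − d/p) = 8995.404 × 0.7636 ≈ 6868.786.

I_max ≈ 6,869 packs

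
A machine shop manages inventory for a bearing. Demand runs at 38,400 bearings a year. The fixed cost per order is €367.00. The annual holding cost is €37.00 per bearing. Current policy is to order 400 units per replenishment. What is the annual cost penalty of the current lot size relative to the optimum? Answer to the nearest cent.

Extra cost ≈ €10,338.55 per year

EOQ = √(2DS/H) = √(2 × 38,400 × 367 / 37) ≈ 872.80.
Cost at Q* = (D/Q*)S + (Q*/2)H = √(2DSH) ≈ €32,293.45.
Cost at Q = 400: (38,400/400)×367 + (400/2)×37 = €35,232.00 + €7,400.00 = €42,632.00.
Excess = €42,632.00 − €32,293.45 = €10,338.55.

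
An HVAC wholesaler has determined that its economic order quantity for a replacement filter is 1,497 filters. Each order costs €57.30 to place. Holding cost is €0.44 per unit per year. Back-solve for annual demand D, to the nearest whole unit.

D ≈ 8,604 filters per year

The basic EOQ model gives Q* = √(2DS/H); rearrange for the unknown.
From Q* = √(2DS/H): D = Q*²H / (2S) = 1,497² × 0.44 / (2 × 57.3) = 8604.223.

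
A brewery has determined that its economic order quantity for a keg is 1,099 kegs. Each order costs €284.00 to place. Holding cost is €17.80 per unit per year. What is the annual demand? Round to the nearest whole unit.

D ≈ 37,850 kegs per year

The basic EOQ model gives Q* = √(2DS/H); rearrange for the unknown.
From Q* = √(2DS/H): D = Q*²H / (2S) = 1,099² × 17.8 / (2 × 284) = 37850.102.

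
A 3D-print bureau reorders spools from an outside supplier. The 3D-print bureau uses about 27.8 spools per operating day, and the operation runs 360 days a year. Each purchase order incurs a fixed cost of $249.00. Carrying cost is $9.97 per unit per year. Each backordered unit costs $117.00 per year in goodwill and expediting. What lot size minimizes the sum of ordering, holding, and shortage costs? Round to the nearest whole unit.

Annual demand D = 27.8 × 360 = 10,008.
With planned backorders, Q* = √(2DS/H) · √((H+B)/B).
√(2DS/H) = √(2 × 10,008 × 249 / 9.97) = 707.035.
√((H+B)/B) = √((9.97+117)/117) = 1.0417.
Q* ≈ 736.543.

Q* ≈ 737 spools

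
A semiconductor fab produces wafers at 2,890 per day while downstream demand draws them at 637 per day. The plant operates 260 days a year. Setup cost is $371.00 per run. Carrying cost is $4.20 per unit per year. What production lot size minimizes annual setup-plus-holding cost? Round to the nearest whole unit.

Annual demand D = 637 × 260 = 165,620.
Production build-up factor (1 − d/p) = 1 − 637/2,890 = 0.7796.
Q* = √(2DS / (H(1 − d/p))) = √(2 × 165,620 × 371 / (4.2 × 0.7796)).
= √(122,890,040 / 3.2743) ≈ 6126.353.

Q* ≈ 6,126 wafers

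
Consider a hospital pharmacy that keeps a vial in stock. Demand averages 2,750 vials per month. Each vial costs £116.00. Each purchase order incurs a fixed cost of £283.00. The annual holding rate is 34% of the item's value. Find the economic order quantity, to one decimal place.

Annual demand D = 2,750 × 12 = 33,000.
Holding cost H = 0.34 × £116.00 = £39.4400 per unit per year.
EOQ = √(2DS / H) = √(2 × 33,000 × 283 / 39.44).
= √(18,678,000 / 39.44) = √473,580.1217 ≈ 688.172.

Q* ≈ 688.2 vials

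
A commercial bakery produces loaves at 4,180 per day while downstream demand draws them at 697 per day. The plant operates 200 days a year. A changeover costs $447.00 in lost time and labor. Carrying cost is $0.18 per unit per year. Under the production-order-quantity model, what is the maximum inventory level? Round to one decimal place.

I_max ≈ 24,018.9 loaves

Annual demand D = 697 × 200 = 139,400.
Production build-up factor (1 − d/p) = 1 − 697/4,180 = 0.8333.
Q* = √(2DS / (H(1 − d/p))) = √(2 × 139,400 × 447 / (0.18 × 0.8333)).
= √(124,623,600 / 0.15) ≈ 28825.397.
Maximum inventory = Q*(1 − d/p) = 28825.397 × 0.8333 ≈ 24018.865.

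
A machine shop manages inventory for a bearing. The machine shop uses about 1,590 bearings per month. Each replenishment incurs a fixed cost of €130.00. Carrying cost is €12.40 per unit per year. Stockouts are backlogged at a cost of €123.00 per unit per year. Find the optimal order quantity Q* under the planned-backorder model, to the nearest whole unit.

Annual demand D = 1,590 × 12 = 19,080.
With planned backorders, Q* = √(2DS/H) · √((H+B)/B).
√(2DS/H) = √(2 × 19,080 × 130 / 12.4) = 632.507.
√((H+B)/B) = √((12.4+123)/123) = 1.0492.
Q* ≈ 663.624.

Q* ≈ 664 bearings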